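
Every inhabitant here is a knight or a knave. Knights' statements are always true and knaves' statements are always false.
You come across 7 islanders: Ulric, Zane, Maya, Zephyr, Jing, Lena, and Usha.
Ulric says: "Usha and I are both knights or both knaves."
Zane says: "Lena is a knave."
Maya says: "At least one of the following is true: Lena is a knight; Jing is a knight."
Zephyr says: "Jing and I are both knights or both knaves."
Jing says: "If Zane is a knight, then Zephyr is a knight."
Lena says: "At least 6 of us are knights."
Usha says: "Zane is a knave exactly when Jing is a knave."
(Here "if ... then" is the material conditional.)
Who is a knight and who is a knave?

Ulric is a knave, and the claim "Usha and I are both knights or both knaves" is indeed false.
Zane is a knight, and the claim "Lena is a knave" is indeed true.
Maya is a knight; "at least one of the following is true: Lena is a knight; Jing is a knight" is true, as required.
Since Zephyr is a knight, "Jing and I are both knights or both knaves" needs to be true, which holds.
Jing is a knight, and the claim "if Zane is a knight, then Zephyr is a knight" is indeed true.
Lena is a knave, and the claim "at least 6 of us are knights" is indeed false.
Since Usha is a knight, "Zane is a knave exactly when Jing is a knave" needs to be true, which holds.

Ulric is a knave, Zane is a knight, Maya is a knight, Zephyr is a knight, Jing is a knight, Lena is a knave, and Usha is a knight.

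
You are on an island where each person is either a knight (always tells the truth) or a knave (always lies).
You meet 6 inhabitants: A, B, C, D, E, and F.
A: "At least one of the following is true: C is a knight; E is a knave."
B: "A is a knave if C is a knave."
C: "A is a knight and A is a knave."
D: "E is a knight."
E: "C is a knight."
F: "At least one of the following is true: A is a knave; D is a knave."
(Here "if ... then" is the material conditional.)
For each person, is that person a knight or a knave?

A is a knight, B is a knave, C is a knave, D is a knave, E is a knave, and F is a knight.

As a knight, A's statement "at least one of the following is true: C is a knight; E is a knave" should be true; it is.
B (knave): "A is a knave if C is a knave" — false. ✓
C (knave): "A is a knight and A is a knave" — false. ✓
D (knave): "E is a knight" — false. ✓
E is a knave, and the claim "C is a knight" is indeed false.
Since F is a knight, "at least one of the following is true: A is a knave; D is a knave" needs to be true, which holds.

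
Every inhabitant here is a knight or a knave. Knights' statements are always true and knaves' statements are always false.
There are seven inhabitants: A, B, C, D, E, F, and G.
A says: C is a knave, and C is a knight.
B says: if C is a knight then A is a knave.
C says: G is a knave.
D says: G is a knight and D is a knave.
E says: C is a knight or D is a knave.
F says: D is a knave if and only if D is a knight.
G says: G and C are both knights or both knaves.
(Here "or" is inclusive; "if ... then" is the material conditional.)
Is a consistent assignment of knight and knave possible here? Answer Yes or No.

Yes

One consistent assignment: A=knave, B=knight, C=knight, D=knave, E=knight, F=knave, G=knave.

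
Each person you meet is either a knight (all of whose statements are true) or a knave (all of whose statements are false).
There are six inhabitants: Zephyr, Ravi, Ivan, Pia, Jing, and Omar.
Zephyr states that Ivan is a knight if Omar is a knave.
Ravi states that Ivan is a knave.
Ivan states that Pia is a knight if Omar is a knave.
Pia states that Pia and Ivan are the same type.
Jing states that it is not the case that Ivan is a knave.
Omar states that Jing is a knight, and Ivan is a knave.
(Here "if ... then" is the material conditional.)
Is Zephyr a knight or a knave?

Zephyr is a knight.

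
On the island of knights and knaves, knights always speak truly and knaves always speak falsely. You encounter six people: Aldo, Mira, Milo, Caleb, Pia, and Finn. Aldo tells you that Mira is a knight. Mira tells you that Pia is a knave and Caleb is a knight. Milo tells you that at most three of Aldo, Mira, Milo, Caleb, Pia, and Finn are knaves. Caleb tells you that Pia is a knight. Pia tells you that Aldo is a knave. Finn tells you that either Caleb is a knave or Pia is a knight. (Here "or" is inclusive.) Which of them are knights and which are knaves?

Since Aldo is a knave, "Mira is a knight" needs to be False, which holds.
Mira is a knave; "Pia is a knave and Caleb is a knight" is False, as required.
Milo is a knight, so "at most three of Aldo, Mira, Milo, Caleb, Pia, and Finn are knaves" must be True — and it is.
Caleb is a knight, and the claim "Pia is a knight" is indeed True.
Pia (knight): "Aldo is a knave" — True. ✓
Finn is a knight; "either Caleb is a knave or Pia is a knight" is True, as required.

Knights: Milo, Caleb, Pia, and Finn. Knaves: Aldo and Mira.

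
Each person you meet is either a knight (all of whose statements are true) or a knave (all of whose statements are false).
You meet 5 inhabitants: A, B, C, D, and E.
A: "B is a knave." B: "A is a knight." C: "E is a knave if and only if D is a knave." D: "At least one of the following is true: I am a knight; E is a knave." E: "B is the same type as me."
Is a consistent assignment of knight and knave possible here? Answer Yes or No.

No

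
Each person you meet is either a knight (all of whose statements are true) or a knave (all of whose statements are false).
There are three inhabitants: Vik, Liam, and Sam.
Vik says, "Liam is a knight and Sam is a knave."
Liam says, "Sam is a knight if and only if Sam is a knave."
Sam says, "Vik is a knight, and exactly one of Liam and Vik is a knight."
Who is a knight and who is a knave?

Knights: none. Knaves: Vik, Liam, and Sam.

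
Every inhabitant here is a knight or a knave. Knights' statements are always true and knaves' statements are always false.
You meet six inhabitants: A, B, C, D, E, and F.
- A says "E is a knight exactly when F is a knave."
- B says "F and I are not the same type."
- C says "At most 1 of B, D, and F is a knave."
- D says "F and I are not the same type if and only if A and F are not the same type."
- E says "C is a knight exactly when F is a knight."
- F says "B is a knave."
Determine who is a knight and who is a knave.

Knights: A, B, and E. Knaves: C, D, and F.

A (knight): "E is a knight exactly when F is a knave" — True. ✓
Since B is a knight, "F and I are not the same type" needs to be True, which holds.
C is a knave, so "at most 1 of B, D, and F is a knave" must be False — and it is.
Since D is a knave, "F and I are not the same type if and only if A and F are not the same type" needs to be False, which holds.
E is a knight; "C is a knight exactly when F is a knight" is True, as required.
F (knave): "B is a knave" — False. ✓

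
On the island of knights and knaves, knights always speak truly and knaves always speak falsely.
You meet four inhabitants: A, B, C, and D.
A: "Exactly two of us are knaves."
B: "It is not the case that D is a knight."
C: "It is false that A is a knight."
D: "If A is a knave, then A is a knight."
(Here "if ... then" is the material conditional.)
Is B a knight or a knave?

B is a knave.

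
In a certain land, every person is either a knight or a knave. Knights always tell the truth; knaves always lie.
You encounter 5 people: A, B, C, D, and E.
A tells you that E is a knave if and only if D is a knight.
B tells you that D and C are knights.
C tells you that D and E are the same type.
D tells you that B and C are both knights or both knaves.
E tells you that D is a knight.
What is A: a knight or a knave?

A is a knave.

Consistent assignments: {A=knave, B=knight, C=knight, D=knight, E=knight}; {A=knave, B=knave, C=knight, D=knave, E=knave}
In every consistent assignment, A is a knave.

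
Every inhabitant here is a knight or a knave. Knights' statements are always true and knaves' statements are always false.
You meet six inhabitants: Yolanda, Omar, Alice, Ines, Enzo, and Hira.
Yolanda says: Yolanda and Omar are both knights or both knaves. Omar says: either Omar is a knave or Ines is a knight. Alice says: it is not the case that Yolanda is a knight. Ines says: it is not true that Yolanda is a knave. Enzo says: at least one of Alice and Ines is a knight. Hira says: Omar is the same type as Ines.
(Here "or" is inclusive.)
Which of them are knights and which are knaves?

Knights: Yolanda, Omar, Ines, Enzo, and Hira. Knaves: Alice.

Yolanda is a knight, and the claim "Yolanda and Omar are both knights or both knaves" is indeed True.
Omar (knight): "either Omar is a knave or Ines is a knight" — True. ✓
Alice is a knave, so "it is not the case that Yolanda is a knight" must be false — and it is.
Ines is a knight, and the claim "it is not true that Yolanda is a knave" is indeed True.
Enzo is a knight, so "at least one of Alice and Ines is a knight" must be True — and it is.
Since Hira is a knight, "Omar is the same type as Ines" needs to be True, which holds.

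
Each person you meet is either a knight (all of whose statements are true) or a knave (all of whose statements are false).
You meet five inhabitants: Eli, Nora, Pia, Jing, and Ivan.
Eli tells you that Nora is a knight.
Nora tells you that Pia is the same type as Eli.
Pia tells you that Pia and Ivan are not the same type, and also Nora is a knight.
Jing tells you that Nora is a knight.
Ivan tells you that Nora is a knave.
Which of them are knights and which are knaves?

Since Eli is a knight, "Nora is a knight" needs to be true, which holds.
Nora is a knight, and the claim "Pia is the same type as Eli" is indeed true.
Pia is a knight; "Pia and Ivan are not the same type, and also Nora is a knight" is true, as required.
Since Jing is a knight, "Nora is a knight" needs to be true, which holds.
As a knave, Ivan's statement "Nora is a knave" should be False; it is.

Eli is a knight, Nora is a knight, Pia is a knight, Jing is a knight, and Ivan is a knave.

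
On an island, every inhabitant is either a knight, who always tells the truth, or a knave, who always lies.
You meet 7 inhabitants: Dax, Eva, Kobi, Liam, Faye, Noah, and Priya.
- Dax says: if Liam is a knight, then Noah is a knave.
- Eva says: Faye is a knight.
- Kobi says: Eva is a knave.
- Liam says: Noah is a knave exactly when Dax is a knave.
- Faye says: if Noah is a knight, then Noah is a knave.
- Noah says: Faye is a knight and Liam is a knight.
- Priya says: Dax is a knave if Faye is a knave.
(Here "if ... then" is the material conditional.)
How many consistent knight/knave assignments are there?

1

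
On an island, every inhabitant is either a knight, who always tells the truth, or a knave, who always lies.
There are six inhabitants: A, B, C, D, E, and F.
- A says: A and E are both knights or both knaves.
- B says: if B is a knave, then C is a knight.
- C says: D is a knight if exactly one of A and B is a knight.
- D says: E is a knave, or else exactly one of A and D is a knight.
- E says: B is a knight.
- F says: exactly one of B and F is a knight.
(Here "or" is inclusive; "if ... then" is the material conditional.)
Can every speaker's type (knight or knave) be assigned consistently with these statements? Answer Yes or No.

No

Checking all 64 assignments, each has at least one speaker whose statement's truth value contradicts their type.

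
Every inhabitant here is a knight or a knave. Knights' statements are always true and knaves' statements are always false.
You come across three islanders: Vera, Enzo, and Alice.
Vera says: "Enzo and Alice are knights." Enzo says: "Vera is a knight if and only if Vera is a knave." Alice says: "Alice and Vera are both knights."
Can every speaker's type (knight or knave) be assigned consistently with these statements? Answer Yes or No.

Yes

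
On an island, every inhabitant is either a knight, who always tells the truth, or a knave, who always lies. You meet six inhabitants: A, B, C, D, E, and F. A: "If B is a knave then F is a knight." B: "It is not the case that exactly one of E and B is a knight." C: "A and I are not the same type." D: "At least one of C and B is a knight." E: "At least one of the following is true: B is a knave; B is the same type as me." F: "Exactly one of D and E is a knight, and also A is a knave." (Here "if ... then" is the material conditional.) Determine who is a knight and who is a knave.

A is a knave, so "if B is a knave then F is a knight" must be False — and it is.
As a knave, B's statement "it is not the case that exactly one of E and B is a knight" should be False; it is.
C is a knight; "A and I are not the same type" is True, as required.
Since D is a knight, "at least one of C and B is a knight" needs to be True, which holds.
E is a knight, so "at least one of the following is true: B is a knave; B is the same type as me" must be True — and it is.
F is a knave, so "exactly one of D and E is a knight, and also A is a knave" must be False — and it is.

A is a knave, B is a knave, C is a knight, D is a knight, E is a knight, and F is a knave.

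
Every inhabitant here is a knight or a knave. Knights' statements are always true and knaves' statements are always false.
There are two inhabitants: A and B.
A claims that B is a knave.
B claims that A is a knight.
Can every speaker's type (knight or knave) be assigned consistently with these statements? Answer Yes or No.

No

Checking all 4 assignments, each has at least one speaker whose statement's truth value contradicts their type.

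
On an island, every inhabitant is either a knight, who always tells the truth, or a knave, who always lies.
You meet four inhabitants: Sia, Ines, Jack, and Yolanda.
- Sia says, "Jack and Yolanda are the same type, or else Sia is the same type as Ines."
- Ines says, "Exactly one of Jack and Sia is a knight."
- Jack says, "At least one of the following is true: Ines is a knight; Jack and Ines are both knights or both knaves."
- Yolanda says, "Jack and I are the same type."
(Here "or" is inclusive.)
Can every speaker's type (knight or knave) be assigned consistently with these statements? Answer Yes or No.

Yes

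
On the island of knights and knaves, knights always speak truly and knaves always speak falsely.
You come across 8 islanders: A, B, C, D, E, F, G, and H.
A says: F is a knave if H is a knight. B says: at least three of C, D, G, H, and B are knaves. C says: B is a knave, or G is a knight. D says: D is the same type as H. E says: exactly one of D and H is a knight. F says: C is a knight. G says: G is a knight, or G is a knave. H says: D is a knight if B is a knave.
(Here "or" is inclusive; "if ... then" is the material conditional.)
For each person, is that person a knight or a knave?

A is a knave, B is a knave, C is a knight, D is a knight, E is a knave, F is a knight, G is a knight, and H is a knight.

A is a knave, and the claim "F is a knave if H is a knight" is indeed false.
B is a knave; "at least three of C, D, G, H, and B are knaves" is false, as required.
C is a knight; "B is a knave, or G is a knight" is True, as required.
Since D is a knight, "D is the same type as H" needs to be True, which holds.
Since E is a knave, "exactly one of D and H is a knight" needs to be false, which holds.
As a knight, F's statement "C is a knight" should be True; it is.
G is a knight; "G is a knight, or G is a knave" is True, as required.
H is a knight, so "D is a knight if B is a knave" must be True — and it is.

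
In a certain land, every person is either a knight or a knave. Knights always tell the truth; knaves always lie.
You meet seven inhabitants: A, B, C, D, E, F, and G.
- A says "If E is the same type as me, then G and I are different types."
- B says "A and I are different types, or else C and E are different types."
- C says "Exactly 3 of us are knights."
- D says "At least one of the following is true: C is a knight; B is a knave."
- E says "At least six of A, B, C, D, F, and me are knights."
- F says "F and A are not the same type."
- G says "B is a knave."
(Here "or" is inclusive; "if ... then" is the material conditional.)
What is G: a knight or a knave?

G is a knave.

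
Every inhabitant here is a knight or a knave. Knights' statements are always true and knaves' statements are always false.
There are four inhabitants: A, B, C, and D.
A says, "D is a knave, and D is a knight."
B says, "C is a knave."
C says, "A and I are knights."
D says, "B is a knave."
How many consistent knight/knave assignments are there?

1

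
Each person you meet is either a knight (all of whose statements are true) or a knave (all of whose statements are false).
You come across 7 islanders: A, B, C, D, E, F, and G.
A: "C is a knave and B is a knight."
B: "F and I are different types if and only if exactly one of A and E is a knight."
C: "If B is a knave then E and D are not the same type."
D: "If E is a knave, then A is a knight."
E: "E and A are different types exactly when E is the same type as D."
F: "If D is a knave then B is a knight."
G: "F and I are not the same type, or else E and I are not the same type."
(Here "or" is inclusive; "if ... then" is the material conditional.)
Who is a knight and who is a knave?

A is a knave, B is a knight, C is a knight, D is a knave, E is a knave, F is a knight, and G is a knight.

Since A is a knave, "C is a knave and B is a knight" needs to be False, which holds.
As a knight, B's statement "F and I are different types if and only if exactly one of A and E is a knight" should be True; it is.
C is a knight; "if B is a knave then E and D are not the same type" is True, as required.
D is a knave, so "if E is a knave, then A is a knight" must be False — and it is.
As a knave, E's statement "E and A are different types exactly when E is the same type as D" should be False; it is.
F (knight): "if D is a knave then B is a knight" — True. ✓
As a knight, G's statement "F and I are not the same type, or else E and I are not the same type" should be True; it is.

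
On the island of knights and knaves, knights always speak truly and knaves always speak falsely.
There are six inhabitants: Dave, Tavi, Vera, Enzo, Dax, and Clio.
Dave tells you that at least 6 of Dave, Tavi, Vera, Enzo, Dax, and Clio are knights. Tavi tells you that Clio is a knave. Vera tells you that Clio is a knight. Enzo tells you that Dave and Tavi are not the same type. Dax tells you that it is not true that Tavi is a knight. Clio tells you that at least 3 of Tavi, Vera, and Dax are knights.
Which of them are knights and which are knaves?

Dave is a knave, Tavi is a knight, Vera is a knave, Enzo is a knight, Dax is a knave, and Clio is a knave.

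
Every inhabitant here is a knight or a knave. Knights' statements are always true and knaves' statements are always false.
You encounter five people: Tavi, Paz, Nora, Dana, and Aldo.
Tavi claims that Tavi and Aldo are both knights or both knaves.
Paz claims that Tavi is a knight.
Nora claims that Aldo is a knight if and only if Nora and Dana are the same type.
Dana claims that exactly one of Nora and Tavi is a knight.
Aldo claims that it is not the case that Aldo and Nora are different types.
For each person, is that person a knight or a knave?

Knights: Nora, Dana, and Aldo. Knaves: Tavi and Paz.

Tavi is a knave, so "Tavi and Aldo are both knights or both knaves" must be False — and it is.
Paz (knave): "Tavi is a knight" — False. ✓
Nora is a knight; "Aldo is a knight if and only if Nora and Dana are the same type" is true, as required.
Since Dana is a knight, "exactly one of Nora and Tavi is a knight" needs to be true, which holds.
Aldo is a knight, so "it is not the case that Aldo and Nora are different types" must be true — and it is.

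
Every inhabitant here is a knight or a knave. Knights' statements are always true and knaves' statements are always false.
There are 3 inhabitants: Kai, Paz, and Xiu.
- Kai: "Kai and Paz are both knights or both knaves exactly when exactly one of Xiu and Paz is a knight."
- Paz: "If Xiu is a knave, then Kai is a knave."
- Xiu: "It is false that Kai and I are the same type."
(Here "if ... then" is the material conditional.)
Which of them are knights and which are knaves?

Suppose Kai is a knight. Then Kai's statement "Kai and Paz are both knights or both knaves exactly when exactly one of Xiu and Paz is a knight" would have to be true. Checking the 4 ways to assign the others, none is consistent with every speaker.
(For instance, with Paz=knight, Xiu=knave, Paz's claim "if Xiu is a knave, then Kai is a knave" comes out false where it would need to be true.)
So Kai must be a knave, making "Kai and Paz are both knights or both knaves exactly when exactly one of Xiu and Paz is a knight" false. Taking Kai=knave, Paz=knight, Xiu=knave, each remaining statement checks out:
  Paz (knight): "if Xiu is a knave, then Kai is a knave" — true. ✓
  Xiu (knave): "it is false that Kai and I are the same type" — false. ✓
This is the unique consistent assignment.

Kai is a knave, Paz is a knight, and Xiu is a knave.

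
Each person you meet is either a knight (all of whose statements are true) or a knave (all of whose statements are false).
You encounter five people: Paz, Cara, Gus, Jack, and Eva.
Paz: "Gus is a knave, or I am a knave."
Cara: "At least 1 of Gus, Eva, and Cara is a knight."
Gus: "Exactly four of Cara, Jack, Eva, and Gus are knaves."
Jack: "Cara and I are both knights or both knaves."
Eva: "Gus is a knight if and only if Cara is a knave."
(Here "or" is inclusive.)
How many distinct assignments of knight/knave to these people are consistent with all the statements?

2

Consistent assignments:
  Paz=knight, Cara=knight, Gus=knave, Jack=knight, Eva=knight
  Paz=knight, Cara=knight, Gus=knave, Jack=knave, Eva=knight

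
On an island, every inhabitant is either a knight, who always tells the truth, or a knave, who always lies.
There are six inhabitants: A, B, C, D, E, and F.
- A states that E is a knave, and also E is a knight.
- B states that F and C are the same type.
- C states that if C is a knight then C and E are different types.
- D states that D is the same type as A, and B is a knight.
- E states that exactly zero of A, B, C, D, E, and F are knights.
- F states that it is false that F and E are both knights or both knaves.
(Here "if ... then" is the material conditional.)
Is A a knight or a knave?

A is a knave.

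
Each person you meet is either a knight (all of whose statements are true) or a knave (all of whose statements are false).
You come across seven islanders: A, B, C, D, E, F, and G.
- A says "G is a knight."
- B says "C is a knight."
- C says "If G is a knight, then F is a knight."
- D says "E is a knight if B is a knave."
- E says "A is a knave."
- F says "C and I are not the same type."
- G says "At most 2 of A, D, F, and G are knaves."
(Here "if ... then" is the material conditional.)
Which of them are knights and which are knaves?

A is a knight; "G is a knight" is True, as required.
As a knave, B's statement "C is a knight" should be false; it is.
C is a knave; "if G is a knight, then F is a knight" is false, as required.
D is a knave, so "E is a knight if B is a knave" must be false — and it is.
E is a knave; "A is a knave" is false, as required.
Since F is a knave, "C and I are not the same type" needs to be false, which holds.
G is a knight, so "at most 2 of A, D, F, and G are knaves" must be True — and it is.

A is a knight, B is a knave, C is a knave, D is a knave, E is a knave, F is a knave, and G is a knight.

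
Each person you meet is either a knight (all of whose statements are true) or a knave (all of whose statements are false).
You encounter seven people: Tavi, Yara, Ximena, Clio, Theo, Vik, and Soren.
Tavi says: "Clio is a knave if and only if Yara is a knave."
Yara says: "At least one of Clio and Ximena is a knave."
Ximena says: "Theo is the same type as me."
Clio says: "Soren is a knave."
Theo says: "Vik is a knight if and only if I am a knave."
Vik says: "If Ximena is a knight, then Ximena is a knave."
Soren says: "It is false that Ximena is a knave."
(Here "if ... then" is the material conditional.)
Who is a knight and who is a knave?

Knights: Yara, Ximena, Theo, and Soren. Knaves: Tavi, Clio, and Vik.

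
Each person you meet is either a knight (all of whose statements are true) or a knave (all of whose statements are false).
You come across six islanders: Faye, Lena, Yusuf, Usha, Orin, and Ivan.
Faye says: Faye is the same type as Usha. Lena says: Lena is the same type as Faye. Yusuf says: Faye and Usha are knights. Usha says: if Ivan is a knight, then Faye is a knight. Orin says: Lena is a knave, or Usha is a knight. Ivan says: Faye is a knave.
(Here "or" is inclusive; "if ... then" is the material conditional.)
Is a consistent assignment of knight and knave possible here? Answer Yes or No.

One consistent assignment: Faye=knight, Lena=knight, Yusuf=knight, Usha=knight, Orin=knight, Ivan=knave.

Yes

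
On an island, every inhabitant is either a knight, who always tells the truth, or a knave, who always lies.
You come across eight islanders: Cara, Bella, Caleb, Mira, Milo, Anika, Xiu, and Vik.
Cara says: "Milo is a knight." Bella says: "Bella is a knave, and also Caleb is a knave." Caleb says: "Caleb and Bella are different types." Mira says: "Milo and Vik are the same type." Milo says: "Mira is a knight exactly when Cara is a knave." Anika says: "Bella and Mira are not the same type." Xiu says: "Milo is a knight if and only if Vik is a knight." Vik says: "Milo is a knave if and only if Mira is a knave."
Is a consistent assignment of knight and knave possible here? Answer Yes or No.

Yes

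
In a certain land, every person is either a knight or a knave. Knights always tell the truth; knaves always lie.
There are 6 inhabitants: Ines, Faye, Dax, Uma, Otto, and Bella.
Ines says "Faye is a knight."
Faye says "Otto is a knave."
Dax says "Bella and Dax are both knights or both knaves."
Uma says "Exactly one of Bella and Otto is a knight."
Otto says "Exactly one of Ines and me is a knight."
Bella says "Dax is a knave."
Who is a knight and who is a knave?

Ines is a knave, Faye is a knave, Dax is a knave, Uma is a knave, Otto is a knight, and Bella is a knight.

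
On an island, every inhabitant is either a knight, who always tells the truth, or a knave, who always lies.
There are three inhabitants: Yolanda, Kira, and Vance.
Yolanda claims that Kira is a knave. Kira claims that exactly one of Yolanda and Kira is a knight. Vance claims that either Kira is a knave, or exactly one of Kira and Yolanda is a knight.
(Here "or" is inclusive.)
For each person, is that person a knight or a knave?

Yolanda is a knave, Kira is a knight, and Vance is a knight.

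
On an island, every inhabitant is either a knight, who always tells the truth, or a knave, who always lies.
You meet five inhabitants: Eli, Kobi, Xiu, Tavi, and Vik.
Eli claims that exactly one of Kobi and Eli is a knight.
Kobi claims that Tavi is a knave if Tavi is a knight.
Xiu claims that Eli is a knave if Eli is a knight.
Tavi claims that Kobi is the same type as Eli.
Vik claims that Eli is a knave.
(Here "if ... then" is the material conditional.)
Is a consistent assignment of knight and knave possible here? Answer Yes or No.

Yes

One consistent assignment: Eli=knave, Kobi=knave, Xiu=knight, Tavi=knight, Vik=knight.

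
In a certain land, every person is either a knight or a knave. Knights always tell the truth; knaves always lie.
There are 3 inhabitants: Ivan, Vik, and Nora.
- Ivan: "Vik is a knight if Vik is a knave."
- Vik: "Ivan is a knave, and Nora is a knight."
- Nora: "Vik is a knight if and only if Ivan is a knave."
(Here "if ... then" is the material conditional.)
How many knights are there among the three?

The unique consistent assignment is Ivan=knave, Vik=knave, Nora=knave.
That has 0 knights.

0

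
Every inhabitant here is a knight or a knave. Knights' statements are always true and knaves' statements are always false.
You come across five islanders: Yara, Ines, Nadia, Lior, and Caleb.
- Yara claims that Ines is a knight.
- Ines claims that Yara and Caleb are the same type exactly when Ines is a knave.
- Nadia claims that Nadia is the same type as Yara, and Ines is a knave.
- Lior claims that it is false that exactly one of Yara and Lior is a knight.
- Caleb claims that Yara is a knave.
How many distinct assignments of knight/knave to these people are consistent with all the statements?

2

Consistent assignments:
  Yara=knight, Ines=knight, Nadia=knave, Lior=knight, Caleb=knave
  Yara=knight, Ines=knight, Nadia=knave, Lior=knave, Caleb=knave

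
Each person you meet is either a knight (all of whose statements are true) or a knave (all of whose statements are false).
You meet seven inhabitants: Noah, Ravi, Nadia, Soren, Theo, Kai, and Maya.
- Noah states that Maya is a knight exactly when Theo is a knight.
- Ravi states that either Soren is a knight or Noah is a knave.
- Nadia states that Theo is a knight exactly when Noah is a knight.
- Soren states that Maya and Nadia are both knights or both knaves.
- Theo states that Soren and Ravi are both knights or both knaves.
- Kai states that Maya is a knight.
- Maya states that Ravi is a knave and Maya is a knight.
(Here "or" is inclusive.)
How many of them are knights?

3

The unique consistent assignment is Noah=knave, Ravi=knight, Nadia=knave, Soren=knight, Theo=knight, Kai=knave, Maya=knave.
That has 3 knights.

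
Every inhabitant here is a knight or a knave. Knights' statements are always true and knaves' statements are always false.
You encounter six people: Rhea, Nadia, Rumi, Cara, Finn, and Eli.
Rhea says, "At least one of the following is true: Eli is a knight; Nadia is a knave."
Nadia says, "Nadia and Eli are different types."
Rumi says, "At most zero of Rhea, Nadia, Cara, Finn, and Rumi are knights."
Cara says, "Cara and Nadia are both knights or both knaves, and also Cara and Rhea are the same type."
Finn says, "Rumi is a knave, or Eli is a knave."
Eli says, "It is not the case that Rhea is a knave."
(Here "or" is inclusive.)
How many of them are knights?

2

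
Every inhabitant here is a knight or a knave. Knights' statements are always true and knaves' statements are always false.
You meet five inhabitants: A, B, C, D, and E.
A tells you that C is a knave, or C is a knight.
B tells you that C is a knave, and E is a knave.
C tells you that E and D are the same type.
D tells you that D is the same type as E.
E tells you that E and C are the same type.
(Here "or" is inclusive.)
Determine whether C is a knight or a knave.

Consistent assignments: {A=knight, B=knave, C=knight, D=knight, E=knight}
In every consistent assignment, C is a knight.

C is a knight.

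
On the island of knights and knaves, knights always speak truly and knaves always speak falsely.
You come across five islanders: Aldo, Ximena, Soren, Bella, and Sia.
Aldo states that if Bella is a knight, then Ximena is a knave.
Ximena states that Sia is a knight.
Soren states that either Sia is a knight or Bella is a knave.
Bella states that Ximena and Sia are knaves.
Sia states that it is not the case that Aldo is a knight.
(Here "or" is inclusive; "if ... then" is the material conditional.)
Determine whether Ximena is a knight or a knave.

Consistent assignments: {Aldo=knight, Ximena=knave, Soren=knave, Bella=knight, Sia=knave}
In every consistent assignment, Ximena is a knave.

Ximena is a knave.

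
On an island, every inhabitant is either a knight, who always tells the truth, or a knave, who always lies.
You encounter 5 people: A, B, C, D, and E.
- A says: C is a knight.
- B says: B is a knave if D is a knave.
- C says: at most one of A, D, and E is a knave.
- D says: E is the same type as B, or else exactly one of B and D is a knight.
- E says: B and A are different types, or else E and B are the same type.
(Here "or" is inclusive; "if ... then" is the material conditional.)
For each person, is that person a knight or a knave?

Suppose A is a knave. Then A's statement "C is a knight" would have to be false. Checking the 16 ways to assign the others, none is consistent with every speaker.
(For instance, with B=knight, C=knight, D=knight, E=knight, A's claim "C is a knight" comes out true where it would need to be false.)
So A must be a knight, making "C is a knight" true. Taking A=knight, B=knight, C=knight, D=knight, E=knight, each remaining statement checks out:
  B (knight): "B is a knave if D is a knave" — true. ✓
  C (knight): "at most one of A, D, and E is a knave" — true. ✓
  D (knight): "E is the same type as B, or else exactly one of B and D is a knight" — true. ✓
  E (knight): "B and A are different types, or else E and B are the same type" — true. ✓
This is the unique consistent assignment.

A is a knight, B is a knight, C is a knight, D is a knight, and E is a knight.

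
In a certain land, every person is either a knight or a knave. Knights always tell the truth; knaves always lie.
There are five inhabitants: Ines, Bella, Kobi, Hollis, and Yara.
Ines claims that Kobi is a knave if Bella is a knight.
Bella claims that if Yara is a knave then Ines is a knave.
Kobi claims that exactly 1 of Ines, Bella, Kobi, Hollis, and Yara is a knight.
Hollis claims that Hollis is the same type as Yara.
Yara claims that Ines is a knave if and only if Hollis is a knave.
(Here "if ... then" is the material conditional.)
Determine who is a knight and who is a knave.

Since Ines is a knight, "Kobi is a knave if Bella is a knight" needs to be True, which holds.
Bella (knight): "if Yara is a knave then Ines is a knave" — True. ✓
Kobi is a knave, and the claim "exactly 1 of Ines, Bella, Kobi, Hollis, and Yara is a knight" is indeed false.
Hollis (knight): "Hollis is the same type as Yara" — True. ✓
Yara is a knight; "Ines is a knave if and only if Hollis is a knave" is True, as required.

Ines is a knight, Bella is a knight, Kobi is a knave, Hollis is a knight, and Yara is a knight.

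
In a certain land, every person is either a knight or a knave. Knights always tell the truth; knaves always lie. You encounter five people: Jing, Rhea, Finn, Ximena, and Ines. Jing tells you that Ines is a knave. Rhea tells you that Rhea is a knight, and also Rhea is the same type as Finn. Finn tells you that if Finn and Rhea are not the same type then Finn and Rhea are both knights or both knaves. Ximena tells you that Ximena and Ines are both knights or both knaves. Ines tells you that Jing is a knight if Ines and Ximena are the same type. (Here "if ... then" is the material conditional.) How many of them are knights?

3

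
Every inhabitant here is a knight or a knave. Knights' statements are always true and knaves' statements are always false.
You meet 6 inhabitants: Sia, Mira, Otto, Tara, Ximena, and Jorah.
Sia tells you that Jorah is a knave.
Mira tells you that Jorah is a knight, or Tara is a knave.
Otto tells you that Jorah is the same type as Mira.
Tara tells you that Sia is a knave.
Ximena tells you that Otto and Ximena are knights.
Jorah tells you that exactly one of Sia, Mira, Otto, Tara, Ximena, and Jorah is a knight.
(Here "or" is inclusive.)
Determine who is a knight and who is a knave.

Sia is a knight, Mira is a knight, Otto is a knave, Tara is a knave, Ximena is a knave, and Jorah is a knave.

Sia is a knight, and the claim "Jorah is a knave" is indeed True.
Mira is a knight; "Jorah is a knight, or Tara is a knave" is True, as required.
Otto (knave): "Jorah is the same type as Mira" — False. ✓
Tara is a knave, and the claim "Sia is a knave" is indeed False.
As a knave, Ximena's statement "Otto and Ximena are knights" should be False; it is.
As a knave, Jorah's statement "exactly one of Sia, Mira, Otto, Tara, Ximena, and Jorah is a knight" should be False; it is.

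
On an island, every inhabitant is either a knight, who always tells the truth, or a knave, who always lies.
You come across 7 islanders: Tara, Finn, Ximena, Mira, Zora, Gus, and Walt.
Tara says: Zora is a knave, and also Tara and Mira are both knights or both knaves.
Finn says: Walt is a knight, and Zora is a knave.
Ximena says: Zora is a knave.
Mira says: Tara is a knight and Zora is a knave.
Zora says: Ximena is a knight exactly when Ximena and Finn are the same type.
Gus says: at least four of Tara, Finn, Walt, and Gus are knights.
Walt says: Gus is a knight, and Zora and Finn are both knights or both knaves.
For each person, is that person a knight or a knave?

Knights: Tara, Ximena, and Mira. Knaves: Finn, Zora, Gus, and Walt.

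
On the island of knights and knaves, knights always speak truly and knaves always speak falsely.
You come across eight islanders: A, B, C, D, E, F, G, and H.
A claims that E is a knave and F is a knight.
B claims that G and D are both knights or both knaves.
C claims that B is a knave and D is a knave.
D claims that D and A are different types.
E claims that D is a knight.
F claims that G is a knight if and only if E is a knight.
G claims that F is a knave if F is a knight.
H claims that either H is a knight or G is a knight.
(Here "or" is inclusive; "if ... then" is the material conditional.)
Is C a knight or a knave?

C is a knight.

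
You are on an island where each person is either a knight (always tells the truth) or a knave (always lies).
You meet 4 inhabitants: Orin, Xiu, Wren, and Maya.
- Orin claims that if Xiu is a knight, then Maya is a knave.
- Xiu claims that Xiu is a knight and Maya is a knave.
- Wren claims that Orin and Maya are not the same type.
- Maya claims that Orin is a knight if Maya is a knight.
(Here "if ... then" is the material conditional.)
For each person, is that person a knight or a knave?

Knights: Orin and Maya. Knaves: Xiu and Wren.

Orin is a knight; "if Xiu is a knight, then Maya is a knave" is True, as required.
Xiu is a knave, so "Xiu is a knight and Maya is a knave" must be false — and it is.
Wren is a knave, and the claim "Orin and Maya are not the same type" is indeed false.
Maya is a knight; "Orin is a knight if Maya is a knight" is True, as required.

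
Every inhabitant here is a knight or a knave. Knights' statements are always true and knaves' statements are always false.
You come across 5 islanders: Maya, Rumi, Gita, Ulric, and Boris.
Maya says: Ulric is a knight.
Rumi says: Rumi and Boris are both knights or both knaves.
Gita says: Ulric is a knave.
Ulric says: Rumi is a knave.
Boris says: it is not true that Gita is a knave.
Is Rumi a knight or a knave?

Rumi is a knight.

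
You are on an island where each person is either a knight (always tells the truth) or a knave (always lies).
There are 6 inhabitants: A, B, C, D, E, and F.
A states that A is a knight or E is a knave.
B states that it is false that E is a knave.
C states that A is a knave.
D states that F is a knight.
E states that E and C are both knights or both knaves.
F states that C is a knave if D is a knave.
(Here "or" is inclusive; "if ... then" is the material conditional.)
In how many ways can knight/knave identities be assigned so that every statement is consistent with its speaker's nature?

2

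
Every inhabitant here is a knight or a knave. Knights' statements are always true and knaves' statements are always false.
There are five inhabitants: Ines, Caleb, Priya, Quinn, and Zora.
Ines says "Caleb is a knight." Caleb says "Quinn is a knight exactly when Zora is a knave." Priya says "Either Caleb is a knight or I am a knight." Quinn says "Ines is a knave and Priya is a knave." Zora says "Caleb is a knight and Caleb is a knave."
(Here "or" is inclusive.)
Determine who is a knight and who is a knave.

Ines is a knave, Caleb is a knave, Priya is a knight, Quinn is a knave, and Zora is a knave.

As a knave, Ines's statement "Caleb is a knight" should be False; it is.
Caleb is a knave, so "Quinn is a knight exactly when Zora is a knave" must be False — and it is.
Priya (knight): "either Caleb is a knight or I am a knight" — true. ✓
Quinn (knave): "Ines is a knave and Priya is a knave" — False. ✓
Zora (knave): "Caleb is a knight and Caleb is a knave" — False. ✓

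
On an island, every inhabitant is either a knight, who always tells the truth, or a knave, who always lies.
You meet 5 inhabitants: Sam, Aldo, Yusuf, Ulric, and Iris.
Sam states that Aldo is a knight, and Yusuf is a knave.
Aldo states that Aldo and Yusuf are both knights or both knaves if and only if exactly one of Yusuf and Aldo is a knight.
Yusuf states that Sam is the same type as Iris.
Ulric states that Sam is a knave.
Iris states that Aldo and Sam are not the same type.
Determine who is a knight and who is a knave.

Sam is a knave, Aldo is a knave, Yusuf is a knight, Ulric is a knight, and Iris is a knave.

As a knave, Sam's statement "Aldo is a knight, and Yusuf is a knave" should be false; it is.
Aldo is a knave; "Aldo and Yusuf are both knights or both knaves if and only if exactly one of Yusuf and Aldo is a knight" is false, as required.
Yusuf is a knight, and the claim "Sam is the same type as Iris" is indeed True.
Ulric (knight): "Sam is a knave" — True. ✓
Iris is a knave, and the claim "Aldo and Sam are not the same type" is indeed false.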